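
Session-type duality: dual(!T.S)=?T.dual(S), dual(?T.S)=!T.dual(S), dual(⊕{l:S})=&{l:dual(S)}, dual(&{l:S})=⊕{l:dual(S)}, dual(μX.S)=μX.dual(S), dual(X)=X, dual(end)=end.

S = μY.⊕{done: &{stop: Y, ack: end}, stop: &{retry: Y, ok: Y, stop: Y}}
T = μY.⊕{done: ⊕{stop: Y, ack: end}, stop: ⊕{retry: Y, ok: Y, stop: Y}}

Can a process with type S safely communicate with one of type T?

NO

μY ‖ μY  match (rec unchanged)
  ⊕{done,stop} ‖ ⊕{done,stop}  ✗ choice polarity not flipped — not dual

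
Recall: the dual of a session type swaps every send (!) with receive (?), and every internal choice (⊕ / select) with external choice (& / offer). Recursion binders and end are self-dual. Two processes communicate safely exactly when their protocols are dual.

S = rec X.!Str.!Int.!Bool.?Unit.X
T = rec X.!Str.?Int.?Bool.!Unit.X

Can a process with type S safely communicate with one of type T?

rec X | rec X  ✓ (binder kept)
  !Str | !Str  ✗ same direction on both sides — not dual

NO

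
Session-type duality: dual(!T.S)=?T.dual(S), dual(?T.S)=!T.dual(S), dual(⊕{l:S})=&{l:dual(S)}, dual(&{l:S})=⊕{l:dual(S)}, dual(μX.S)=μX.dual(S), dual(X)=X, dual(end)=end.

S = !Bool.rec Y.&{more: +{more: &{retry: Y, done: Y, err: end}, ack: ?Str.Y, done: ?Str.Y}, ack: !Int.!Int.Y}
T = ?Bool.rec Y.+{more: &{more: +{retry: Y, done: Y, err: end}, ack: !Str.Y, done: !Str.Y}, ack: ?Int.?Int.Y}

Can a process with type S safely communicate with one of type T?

YES

!Bool vs ?Bool  ok
  rec Y vs rec Y  ok (rec unchanged)
    &{more,ack} vs +{more,ack}  ok labels match
      case more:
        +{more,ack,done} vs &{more,ack,done}  ok labels match
          case more:
            &{retry,done,err} vs +{retry,done,err}  ok labels match
              case retry:
                Y vs Y  ok
              case done:
                Y vs Y  ok
              case err:
                end vs end  ok
          case ack:
            ?Str vs !Str  ok
              Y vs Y  ok
          case done:
            ?Str vs !Str  ok
              Y vs Y  ok
      case ack:
        !Int vs ?Int  ok
          !Int vs ?Int  ok
            Y vs Y  ok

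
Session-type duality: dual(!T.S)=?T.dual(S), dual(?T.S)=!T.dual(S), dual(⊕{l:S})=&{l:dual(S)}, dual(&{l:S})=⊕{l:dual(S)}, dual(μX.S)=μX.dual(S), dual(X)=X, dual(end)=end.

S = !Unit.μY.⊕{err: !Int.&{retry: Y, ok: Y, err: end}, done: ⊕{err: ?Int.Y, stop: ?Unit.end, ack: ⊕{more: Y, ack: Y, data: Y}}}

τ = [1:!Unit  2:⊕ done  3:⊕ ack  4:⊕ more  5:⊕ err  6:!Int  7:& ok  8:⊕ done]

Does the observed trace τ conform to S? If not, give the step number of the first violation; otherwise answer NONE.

[1] !Unit  ✓  cont: μY.…
[2] ⊕ done  ✓  cont: ⊕{err: ?Int.μY.…, stop: ?Unit.end, ack: ⊕{more: μY.…, ack: μY.…, data: μY.…}}
[3] ⊕ ack  ✓  cont: ⊕{more: μY.…, ack: μY.…, data: μY.…}
[4] ⊕ more  ✓  cont: μY.…
[5] ⊕ err  ✓  cont: !Int.&{retry: μY.…, ok: μY.…, err: end}
[6] !Int  ✓  cont: &{retry: μY.…, ok: μY.…, err: end}
[7] & ok  ✓  cont: μY.…
[8] ⊕ done  ✓  cont: ⊕{err: ?Int.μY.…, stop: ?Unit.end, ack: ⊕{more: μY.…, ack: μY.…, data: μY.…}}
trace exhausted — no violation

NONE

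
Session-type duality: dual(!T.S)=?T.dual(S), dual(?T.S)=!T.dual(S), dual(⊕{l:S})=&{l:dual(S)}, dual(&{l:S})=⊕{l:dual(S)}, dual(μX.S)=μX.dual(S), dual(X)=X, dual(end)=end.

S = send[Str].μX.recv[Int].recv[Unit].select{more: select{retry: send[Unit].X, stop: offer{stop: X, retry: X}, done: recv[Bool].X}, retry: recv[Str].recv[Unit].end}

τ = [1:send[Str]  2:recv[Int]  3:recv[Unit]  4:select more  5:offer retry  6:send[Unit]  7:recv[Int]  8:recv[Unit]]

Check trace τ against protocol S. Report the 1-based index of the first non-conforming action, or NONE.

5

step 1: send[Str]  ok  now at μX.…
step 2: recv[Int]  ok  now at recv[Unit].select{more: select{retry: send[Unit].μX.…, stop: offer{stop: μX.…, retry: μX.…}, done: recv[Bool].μX.…}, retry: recv[Str].recv[Unit].end}
step 3: recv[Unit]  ok  now at select{more: select{retry: send[Unit].μX.…, stop: offer{stop: μX.…, retry: μX.…}, done: recv[Bool].μX.…}, retry: recv[Str].recv[Unit].end}
step 4: select more  ok  now at select{retry: send[Unit].μX.…, stop: offer{stop: μX.…, retry: μX.…}, done: recv[Bool].μX.…}
step 5: got offer retry, protocol expects select retry or select stop or select done  ✗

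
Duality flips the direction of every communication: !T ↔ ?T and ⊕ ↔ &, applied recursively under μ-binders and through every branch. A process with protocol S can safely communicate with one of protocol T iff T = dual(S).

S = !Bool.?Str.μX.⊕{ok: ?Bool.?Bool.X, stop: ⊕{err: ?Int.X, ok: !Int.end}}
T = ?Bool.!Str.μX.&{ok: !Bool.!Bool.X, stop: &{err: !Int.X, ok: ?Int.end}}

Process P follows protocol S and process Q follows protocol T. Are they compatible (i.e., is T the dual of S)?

!Bool ‖ ?Bool  match
  ?Str ‖ !Str  match
    μX ‖ μX  match (rec unchanged)
      ⊕{ok,stop} ‖ &{ok,stop}  match label sets agree
        [ok]
          ?Bool ‖ !Bool  match
            ?Bool ‖ !Bool  match
              X ‖ X  match
        [stop]
          ⊕{err,ok} ‖ &{err,ok}  match label sets agree
            [err]
              ?Int ‖ !Int  match
                X ‖ X  match
            [ok]
              !Int ‖ ?Int  match
                end ‖ end  match

YES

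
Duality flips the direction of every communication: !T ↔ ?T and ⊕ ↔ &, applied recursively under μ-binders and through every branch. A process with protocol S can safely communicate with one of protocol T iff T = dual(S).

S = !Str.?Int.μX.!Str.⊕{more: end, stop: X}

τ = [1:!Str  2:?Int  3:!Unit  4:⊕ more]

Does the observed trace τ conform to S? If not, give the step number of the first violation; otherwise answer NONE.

3

[1] !Str  match  residual = ?Int.μX.…
[2] ?Int  match  residual = μX.…
[3] got !Unit, protocol expects !Str  ✗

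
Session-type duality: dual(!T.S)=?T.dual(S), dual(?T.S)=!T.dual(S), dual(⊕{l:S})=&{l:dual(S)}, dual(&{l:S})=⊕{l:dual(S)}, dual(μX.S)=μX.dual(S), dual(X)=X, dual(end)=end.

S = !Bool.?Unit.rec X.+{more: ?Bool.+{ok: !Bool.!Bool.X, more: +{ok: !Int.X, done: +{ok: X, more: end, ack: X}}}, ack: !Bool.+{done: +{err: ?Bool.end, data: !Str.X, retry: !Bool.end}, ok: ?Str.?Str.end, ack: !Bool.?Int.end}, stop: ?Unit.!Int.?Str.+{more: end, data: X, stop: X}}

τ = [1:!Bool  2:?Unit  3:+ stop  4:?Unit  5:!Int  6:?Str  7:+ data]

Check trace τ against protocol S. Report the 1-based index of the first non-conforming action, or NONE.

NONE

[1] !Bool  ok  state: ?Unit.rec X.…
[2] ?Unit  ok  state: rec X.…
[3] + stop  ok  state: ?Unit.!Int.?Str.+{more: end, data: rec X.…, stop: rec X.…}
[4] ?Unit  ok  state: !Int.?Str.+{more: end, data: rec X.…, stop: rec X.…}
[5] !Int  ok  state: ?Str.+{more: end, data: rec X.…, stop: rec X.…}
[6] ?Str  ok  state: +{more: end, data: rec X.…, stop: rec X.…}
[7] + data  ok  state: rec X.…
all 7 steps conform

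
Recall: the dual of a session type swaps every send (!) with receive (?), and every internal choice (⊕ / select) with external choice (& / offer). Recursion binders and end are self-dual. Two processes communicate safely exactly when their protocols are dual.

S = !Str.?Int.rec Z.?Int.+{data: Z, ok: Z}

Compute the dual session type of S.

!Str ↦ ?Str
  ?Int ↦ !Int
    rec Z ↦ rec Z  (binder kept)
      ?Int ↦ !Int
        +{data,ok} ↦ &{data,ok}  (⊕→&)
          case data:
            Z ↦ Z
          case ok:
            Z ↦ Z

?Str.!Int.rec Z.!Int.&{data: Z, ok: Z}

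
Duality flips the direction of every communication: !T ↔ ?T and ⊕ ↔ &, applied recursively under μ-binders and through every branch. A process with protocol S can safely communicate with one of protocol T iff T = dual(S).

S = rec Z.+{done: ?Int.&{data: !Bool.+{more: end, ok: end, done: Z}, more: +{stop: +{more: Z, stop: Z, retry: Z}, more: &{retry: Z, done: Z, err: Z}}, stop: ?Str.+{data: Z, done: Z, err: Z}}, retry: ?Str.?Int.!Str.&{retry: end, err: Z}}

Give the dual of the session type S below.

rec Z → rec Z  (rec unchanged)
  +{done,retry} → &{done,retry}  (select→offer)
    case done:
      ?Int → !Int
        &{data,more,stop} → +{data,more,stop}  (&→⊕)
          case data:
            !Bool → ?Bool
              +{more,ok,done} → &{more,ok,done}  (select→offer)
                case more:
                  end self-dual
                case ok:
                  end self-dual
                case done:
                  Z self-dual
          case more:
            +{stop,more} → &{stop,more}  (select→offer)
              case stop:
                +{more,stop,retry} → &{more,stop,retry}  (select→offer)
                  case more:
                    Z self-dual
                  case stop:
                    Z self-dual
                  case retry:
                    Z self-dual
              case more:
                &{retry,done,err} → +{retry,done,err}  (&→⊕)
                  case retry:
                    Z self-dual
                  case done:
                    Z self-dual
                  case err:
                    Z self-dual
          case stop:
            ?Str → !Str
              +{data,done,err} → &{data,done,err}  (select→offer)
                case data:
                  Z self-dual
                case done:
                  Z self-dual
                case err:
                  Z self-dual
    case retry:
      ?Str → !Str
        ?Int → !Int
          !Str → ?Str
            &{retry,err} → +{retry,err}  (&→⊕)
              case retry:
                end self-dual
              case err:
                Z self-dual

rec Z.&{done: !Int.+{data: ?Bool.&{more: end, ok: end, done: Z}, more: &{stop: &{more: Z, stop: Z, retry: Z}, more: +{retry: Z, done: Z, err: Z}}, stop: !Str.&{data: Z, done: Z, err: Z}}, retry: !Str.!Int.?Str.+{retry: end, err: Z}}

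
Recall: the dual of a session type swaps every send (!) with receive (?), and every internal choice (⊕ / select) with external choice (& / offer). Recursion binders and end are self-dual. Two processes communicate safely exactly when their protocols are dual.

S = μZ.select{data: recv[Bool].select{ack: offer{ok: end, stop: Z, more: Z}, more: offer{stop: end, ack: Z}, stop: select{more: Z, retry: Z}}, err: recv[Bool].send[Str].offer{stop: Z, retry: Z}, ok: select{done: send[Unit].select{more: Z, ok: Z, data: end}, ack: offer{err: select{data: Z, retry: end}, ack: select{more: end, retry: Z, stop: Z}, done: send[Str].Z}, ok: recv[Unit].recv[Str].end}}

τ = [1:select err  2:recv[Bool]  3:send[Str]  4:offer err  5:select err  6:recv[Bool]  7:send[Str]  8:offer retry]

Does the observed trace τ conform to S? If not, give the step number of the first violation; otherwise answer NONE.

@1 select err  ✓  state: recv[Bool].send[Str].offer{stop: μZ.…, retry: μZ.…}
@2 recv[Bool]  ✓  state: send[Str].offer{stop: μZ.…, retry: μZ.…}
@3 send[Str]  ✓  state: offer{stop: μZ.…, retry: μZ.…}
@4 got offer err, protocol expects offer stop or offer retry  ✗

4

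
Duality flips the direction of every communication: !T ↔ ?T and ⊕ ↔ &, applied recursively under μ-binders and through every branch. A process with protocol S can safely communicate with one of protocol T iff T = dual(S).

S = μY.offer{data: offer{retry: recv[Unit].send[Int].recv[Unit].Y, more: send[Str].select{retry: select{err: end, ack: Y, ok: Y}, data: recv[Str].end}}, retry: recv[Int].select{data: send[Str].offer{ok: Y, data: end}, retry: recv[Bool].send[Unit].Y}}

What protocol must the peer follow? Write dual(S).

μY ↦ μY  (μ self-dual)
  offer{data,retry} ↦ select{data,retry}  (offer→select)
    [data]
      offer{retry,more} ↦ select{retry,more}  (offer→select)
        [retry]
          recv[Unit] ↦ send[Unit]
            send[Int] ↦ recv[Int]
              recv[Unit] ↦ send[Unit]
                Y ↦ Y
        [more]
          send[Str] ↦ recv[Str]
            select{retry,data} ↦ offer{retry,data}  (⊕→&)
              [retry]
                select{err,ack,ok} ↦ offer{err,ack,ok}  (⊕→&)
                  [err]
                    end ↦ end
                  [ack]
                    Y ↦ Y
                  [ok]
                    Y ↦ Y
              [data]
                recv[Str] ↦ send[Str]
                  end ↦ end
    [retry]
      recv[Int] ↦ send[Int]
        select{data,retry} ↦ offer{data,retry}  (⊕→&)
          [data]
            send[Str] ↦ recv[Str]
              offer{ok,data} ↦ select{ok,data}  (offer→select)
                [ok]
                  Y ↦ Y
                [data]
                  end ↦ end
          [retry]
            recv[Bool] ↦ send[Bool]
              send[Unit] ↦ recv[Unit]
                Y ↦ Y

μY.select{data: select{retry: send[Unit].recv[Int].send[Unit].Y, more: recv[Str].offer{retry: offer{err: end, ack: Y, ok: Y}, data: send[Str].end}}, retry: send[Int].offer{data: recv[Str].select{ok: Y, data: end}, retry: send[Bool].recv[Unit].Y}}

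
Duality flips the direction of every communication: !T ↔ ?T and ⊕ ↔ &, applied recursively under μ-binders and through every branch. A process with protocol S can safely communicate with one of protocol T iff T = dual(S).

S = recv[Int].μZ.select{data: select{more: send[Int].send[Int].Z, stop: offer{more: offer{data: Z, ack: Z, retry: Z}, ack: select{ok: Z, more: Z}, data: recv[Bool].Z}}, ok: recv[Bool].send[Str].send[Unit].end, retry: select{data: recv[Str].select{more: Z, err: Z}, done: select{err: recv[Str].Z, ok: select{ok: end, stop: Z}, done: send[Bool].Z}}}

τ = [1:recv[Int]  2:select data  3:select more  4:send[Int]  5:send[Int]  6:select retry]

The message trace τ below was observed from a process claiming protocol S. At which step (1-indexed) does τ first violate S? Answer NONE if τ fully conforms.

step 1: recv[Int]  ✓  residual = μZ.…
step 2: select data  ✓  residual = select{more: send[Int].send[Int].μZ.…, stop: offer{more: offer{data: μZ.…, ack: μZ.…, retry: μZ.…}, ack: select{ok: μZ.…, more: μZ.…}, data: recv[Bool].μZ.…}}
step 3: select more  ✓  residual = send[Int].send[Int].μZ.…
step 4: send[Int]  ✓  residual = send[Int].μZ.…
step 5: send[Int]  ✓  residual = μZ.…
step 6: select retry  ✓  residual = select{data: recv[Str].select{more: μZ.…, err: μZ.…}, done: select{err: recv[Str].μZ.…, ok: select{ok: end, stop: μZ.…}, done: send[Bool].μZ.…}}
trace exhausted — no violation

NONE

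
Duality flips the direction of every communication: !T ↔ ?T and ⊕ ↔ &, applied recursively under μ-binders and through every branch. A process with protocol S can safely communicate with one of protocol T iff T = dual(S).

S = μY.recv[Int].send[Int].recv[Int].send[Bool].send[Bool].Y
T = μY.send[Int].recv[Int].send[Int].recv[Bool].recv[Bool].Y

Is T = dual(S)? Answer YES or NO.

μY | μY  ok (binder kept)
  recv[Int] | send[Int]  ok
    send[Int] | recv[Int]  ok
      recv[Int] | send[Int]  ok
        send[Bool] | recv[Bool]  ok
          send[Bool] | recv[Bool]  ok
            Y | Y  ok

YES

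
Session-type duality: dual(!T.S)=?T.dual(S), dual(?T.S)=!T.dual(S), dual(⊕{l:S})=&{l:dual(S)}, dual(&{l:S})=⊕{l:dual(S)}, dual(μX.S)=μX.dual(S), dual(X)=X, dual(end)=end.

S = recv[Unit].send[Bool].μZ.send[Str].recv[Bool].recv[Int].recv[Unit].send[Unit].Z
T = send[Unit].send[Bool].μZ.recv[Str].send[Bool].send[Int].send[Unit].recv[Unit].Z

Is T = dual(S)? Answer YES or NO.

recv[Unit] ‖ send[Unit]  match
  send[Bool] ‖ send[Bool]  ✗ same direction on both sides — not dual

NO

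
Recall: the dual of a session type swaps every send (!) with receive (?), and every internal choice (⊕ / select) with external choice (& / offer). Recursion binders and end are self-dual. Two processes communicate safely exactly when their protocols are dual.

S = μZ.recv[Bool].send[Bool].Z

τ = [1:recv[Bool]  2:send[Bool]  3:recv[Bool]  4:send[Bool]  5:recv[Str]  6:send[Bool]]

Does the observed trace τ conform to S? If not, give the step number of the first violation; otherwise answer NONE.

[1] recv[Bool]  match  state: send[Bool].μZ.…
[2] send[Bool]  match  state: μZ.…
[3] recv[Bool]  match  state: send[Bool].μZ.…
[4] send[Bool]  match  state: μZ.…
[5] got recv[Str], protocol expects recv[Bool]  ✗

5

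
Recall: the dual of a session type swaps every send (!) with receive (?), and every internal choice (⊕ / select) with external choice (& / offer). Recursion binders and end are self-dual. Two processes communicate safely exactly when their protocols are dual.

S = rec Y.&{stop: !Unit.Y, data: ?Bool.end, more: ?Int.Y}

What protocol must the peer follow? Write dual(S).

rec Y.+{stop: ?Unit.Y, data: !Bool.end, more: !Int.Y}

rec Y → rec Y  (μ self-dual)
  &{stop,data,more} → +{stop,data,more}  (&→⊕)
    [stop]
      !Unit → ?Unit
        Y self-dual
    [data]
      ?Bool → !Bool
        end self-dual
    [more]
      ?Int → !Int
        Y self-dual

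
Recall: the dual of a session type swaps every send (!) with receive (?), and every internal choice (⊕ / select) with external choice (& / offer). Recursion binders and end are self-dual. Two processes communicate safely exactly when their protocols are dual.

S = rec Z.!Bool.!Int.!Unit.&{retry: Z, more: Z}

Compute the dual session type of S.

rec Z.?Bool.?Int.?Unit.+{retry: Z, more: Z}

rec Z = rec Z  (binder kept)
  !Bool = ?Bool
    !Int = ?Int
      !Unit = ?Unit
        &{retry,more} = +{retry,more}  (&→⊕)
          [retry]
            dual(Z) = Z
          [more]
            dual(Z) = Z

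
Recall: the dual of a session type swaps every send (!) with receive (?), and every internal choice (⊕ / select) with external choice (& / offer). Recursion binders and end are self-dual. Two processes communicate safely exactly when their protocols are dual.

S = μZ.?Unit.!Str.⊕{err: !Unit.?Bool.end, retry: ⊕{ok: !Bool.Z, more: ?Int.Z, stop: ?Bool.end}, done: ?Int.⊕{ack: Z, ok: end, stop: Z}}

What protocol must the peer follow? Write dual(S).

μZ → μZ  (μ self-dual)
  ?Unit → !Unit
    !Str → ?Str
      ⊕{err,retry,done} → &{err,retry,done}  (internal→external)
        case err:
          !Unit → ?Unit
            ?Bool → !Bool
              end ↦ end
        case retry:
          ⊕{ok,more,stop} → &{ok,more,stop}  (internal→external)
            case ok:
              !Bool → ?Bool
                Z ↦ Z
            case more:
              ?Int → !Int
                Z ↦ Z
            case stop:
              ?Bool → !Bool
                end ↦ end
        case done:
          ?Int → !Int
            ⊕{ack,ok,stop} → &{ack,ok,stop}  (internal→external)
              case ack:
                Z ↦ Z
              case ok:
                end ↦ end
              case stop:
                Z ↦ Z

μZ.!Unit.?Str.&{err: ?Unit.!Bool.end, retry: &{ok: ?Bool.Z, more: !Int.Z, stop: !Bool.end}, done: !Int.&{ack: Z, ok: end, stop: Z}}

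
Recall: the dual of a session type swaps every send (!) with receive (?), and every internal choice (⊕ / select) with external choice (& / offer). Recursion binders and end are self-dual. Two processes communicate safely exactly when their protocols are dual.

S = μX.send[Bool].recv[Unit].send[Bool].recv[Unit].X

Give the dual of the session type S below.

μX.recv[Bool].send[Unit].recv[Bool].send[Unit].X

μX → μX  (binder kept)
  send[Bool] → recv[Bool]
    recv[Unit] → send[Unit]
      send[Bool] → recv[Bool]
        recv[Unit] → send[Unit]
          X self-dual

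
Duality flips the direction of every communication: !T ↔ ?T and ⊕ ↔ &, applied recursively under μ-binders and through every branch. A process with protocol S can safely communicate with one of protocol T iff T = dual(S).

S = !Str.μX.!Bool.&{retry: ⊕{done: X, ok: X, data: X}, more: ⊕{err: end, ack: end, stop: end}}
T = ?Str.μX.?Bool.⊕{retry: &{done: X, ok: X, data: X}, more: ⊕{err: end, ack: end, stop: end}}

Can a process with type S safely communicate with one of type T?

NO

!Str | ?Str  ok
  μX | μX  ok (binder kept)
    !Bool | ?Bool  ok
      &{retry,more} | ⊕{retry,more}  ok label sets agree
        case retry:
          ⊕{done,ok,data} | &{done,ok,data}  ok label sets agree
            case done:
              X | X  ok
            case ok:
              X | X  ok
            case data:
              X | X  ok
        case more:
          ⊕{err,ack,stop} | ⊕{err,ack,stop}  ✗ choice polarity not flipped — not dual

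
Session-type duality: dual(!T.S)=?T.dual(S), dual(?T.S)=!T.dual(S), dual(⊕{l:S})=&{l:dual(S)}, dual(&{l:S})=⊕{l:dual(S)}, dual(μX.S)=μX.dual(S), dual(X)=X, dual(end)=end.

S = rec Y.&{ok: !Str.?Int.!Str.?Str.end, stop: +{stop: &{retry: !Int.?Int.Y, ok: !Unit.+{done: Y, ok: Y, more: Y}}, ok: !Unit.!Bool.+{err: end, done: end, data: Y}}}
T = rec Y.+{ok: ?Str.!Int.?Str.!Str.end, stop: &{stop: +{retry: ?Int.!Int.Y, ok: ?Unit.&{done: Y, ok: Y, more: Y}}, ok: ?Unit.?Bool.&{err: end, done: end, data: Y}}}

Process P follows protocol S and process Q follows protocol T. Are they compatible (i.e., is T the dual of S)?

YES

rec Y | rec Y  match (rec unchanged)
  &{ok,stop} | +{ok,stop}  match same labels
    case ok:
      !Str | ?Str  match
        ?Int | !Int  match
          !Str | ?Str  match
            ?Str | !Str  match
              end | end  match
    case stop:
      +{stop,ok} | &{stop,ok}  match same labels
        case stop:
          &{retry,ok} | +{retry,ok}  match same labels
            case retry:
              !Int | ?Int  match
                ?Int | !Int  match
                  Y | Y  match
            case ok:
              !Unit | ?Unit  match
                +{done,ok,more} | &{done,ok,more}  match same labels
                  case done:
                    Y | Y  match
                  case ok:
                    Y | Y  match
                  case more:
                    Y | Y  match
        case ok:
          !Unit | ?Unit  match
            !Bool | ?Bool  match
              +{err,done,data} | &{err,done,data}  match same labels
                case err:
                  end | end  match
                case done:
                  end | end  match
                case data:
                  Y | Y  match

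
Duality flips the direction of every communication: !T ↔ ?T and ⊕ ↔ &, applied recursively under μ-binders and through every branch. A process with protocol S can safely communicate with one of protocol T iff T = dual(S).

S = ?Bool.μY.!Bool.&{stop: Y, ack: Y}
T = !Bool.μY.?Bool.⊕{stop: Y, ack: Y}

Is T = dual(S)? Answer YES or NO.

YES

?Bool ‖ !Bool  ✓
  μY ‖ μY  ✓ (μ self-dual)
    !Bool ‖ ?Bool  ✓
      &{stop,ack} ‖ ⊕{stop,ack}  ✓ label sets agree
        case stop:
          Y ‖ Y  ✓
        case ack:
          Y ‖ Y  ✓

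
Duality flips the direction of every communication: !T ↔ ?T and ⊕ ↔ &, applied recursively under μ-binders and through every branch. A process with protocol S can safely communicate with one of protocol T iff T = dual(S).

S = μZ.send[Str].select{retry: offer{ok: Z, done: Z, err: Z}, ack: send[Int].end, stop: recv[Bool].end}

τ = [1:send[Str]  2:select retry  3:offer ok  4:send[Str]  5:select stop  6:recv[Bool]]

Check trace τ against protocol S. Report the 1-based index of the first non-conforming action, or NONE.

step 1: send[Str]  match  state: select{retry: offer{ok: μZ.…, done: μZ.…, err: μZ.…}, ack: send[Int].end, stop: recv[Bool].end}
step 2: select retry  match  state: offer{ok: μZ.…, done: μZ.…, err: μZ.…}
step 3: offer ok  match  state: μZ.…
step 4: send[Str]  match  state: select{retry: offer{ok: μZ.…, done: μZ.…, err: μZ.…}, ack: send[Int].end, stop: recv[Bool].end}
step 5: select stop  match  state: recv[Bool].end
step 6: recv[Bool]  match  state: end
trace exhausted — no violation

NONE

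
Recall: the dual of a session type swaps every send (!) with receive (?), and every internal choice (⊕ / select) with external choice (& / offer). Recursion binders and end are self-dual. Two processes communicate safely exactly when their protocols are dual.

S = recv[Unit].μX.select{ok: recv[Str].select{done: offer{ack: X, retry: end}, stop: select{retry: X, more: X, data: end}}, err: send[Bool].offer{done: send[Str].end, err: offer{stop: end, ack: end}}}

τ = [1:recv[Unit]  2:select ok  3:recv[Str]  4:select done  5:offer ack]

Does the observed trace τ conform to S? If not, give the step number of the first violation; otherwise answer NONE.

NONE

[1] recv[Unit]  ok  cont: μX.…
[2] select ok  ok  cont: recv[Str].select{done: offer{ack: μX.…, retry: end}, stop: select{retry: μX.…, more: μX.…, data: end}}
[3] recv[Str]  ok  cont: select{done: offer{ack: μX.…, retry: end}, stop: select{retry: μX.…, more: μX.…, data: end}}
[4] select done  ok  cont: offer{ack: μX.…, retry: end}
[5] offer ack  ok  cont: μX.…
trace exhausted — no violation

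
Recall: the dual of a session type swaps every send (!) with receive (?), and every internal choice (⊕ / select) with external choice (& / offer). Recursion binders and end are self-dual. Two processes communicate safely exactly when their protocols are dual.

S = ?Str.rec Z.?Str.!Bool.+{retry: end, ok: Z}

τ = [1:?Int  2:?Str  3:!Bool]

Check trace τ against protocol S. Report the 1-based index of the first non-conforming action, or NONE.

@1 got ?Int, protocol expects ?Str  ✗

1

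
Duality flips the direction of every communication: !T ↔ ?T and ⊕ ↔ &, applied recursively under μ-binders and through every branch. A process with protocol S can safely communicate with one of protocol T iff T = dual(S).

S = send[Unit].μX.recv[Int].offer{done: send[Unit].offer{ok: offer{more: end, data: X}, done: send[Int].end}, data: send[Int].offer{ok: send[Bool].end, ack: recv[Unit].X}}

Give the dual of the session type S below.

send[Unit] ↦ recv[Unit]
  μX ↦ μX  (μ self-dual)
    recv[Int] ↦ send[Int]
      offer{done,data} ↦ select{done,data}  (external→internal)
        • done:
          send[Unit] ↦ recv[Unit]
            offer{ok,done} ↦ select{ok,done}  (external→internal)
              • ok:
                offer{more,data} ↦ select{more,data}  (external→internal)
                  • more:
                    end ↦ end
                  • data:
                    X ↦ X
              • done:
                send[Int] ↦ recv[Int]
                  end ↦ end
        • data:
          send[Int] ↦ recv[Int]
            offer{ok,ack} ↦ select{ok,ack}  (external→internal)
              • ok:
                send[Bool] ↦ recv[Bool]
                  end ↦ end
              • ack:
                recv[Unit] ↦ send[Unit]
                  X ↦ X

recv[Unit].μX.send[Int].select{done: recv[Unit].select{ok: select{more: end, data: X}, done: recv[Int].end}, data: recv[Int].select{ok: recv[Bool].end, ack: send[Unit].X}}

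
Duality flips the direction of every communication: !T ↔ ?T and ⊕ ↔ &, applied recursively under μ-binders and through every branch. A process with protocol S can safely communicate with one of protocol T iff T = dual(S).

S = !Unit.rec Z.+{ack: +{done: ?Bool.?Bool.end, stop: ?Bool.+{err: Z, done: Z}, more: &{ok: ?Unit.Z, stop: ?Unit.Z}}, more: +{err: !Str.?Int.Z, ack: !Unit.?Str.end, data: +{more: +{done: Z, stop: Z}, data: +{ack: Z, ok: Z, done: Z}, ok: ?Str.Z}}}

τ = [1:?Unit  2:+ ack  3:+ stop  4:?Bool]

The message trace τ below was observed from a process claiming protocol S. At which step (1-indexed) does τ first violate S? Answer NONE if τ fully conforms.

step 1: got ?Unit, protocol expects !Unit  ✗

1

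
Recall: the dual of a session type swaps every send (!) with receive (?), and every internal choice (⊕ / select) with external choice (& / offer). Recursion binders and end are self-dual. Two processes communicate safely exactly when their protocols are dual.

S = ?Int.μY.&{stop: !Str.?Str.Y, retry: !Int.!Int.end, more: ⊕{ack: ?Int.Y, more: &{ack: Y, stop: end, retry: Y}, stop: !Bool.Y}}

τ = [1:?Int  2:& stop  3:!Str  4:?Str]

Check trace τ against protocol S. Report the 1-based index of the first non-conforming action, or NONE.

step 1: ?Int  ✓  residual = μY.…
step 2: & stop  ✓  residual = !Str.?Str.μY.…
step 3: !Str  ✓  residual = ?Str.μY.…
step 4: ?Str  ✓  residual = μY.…
all 4 steps conform

NONE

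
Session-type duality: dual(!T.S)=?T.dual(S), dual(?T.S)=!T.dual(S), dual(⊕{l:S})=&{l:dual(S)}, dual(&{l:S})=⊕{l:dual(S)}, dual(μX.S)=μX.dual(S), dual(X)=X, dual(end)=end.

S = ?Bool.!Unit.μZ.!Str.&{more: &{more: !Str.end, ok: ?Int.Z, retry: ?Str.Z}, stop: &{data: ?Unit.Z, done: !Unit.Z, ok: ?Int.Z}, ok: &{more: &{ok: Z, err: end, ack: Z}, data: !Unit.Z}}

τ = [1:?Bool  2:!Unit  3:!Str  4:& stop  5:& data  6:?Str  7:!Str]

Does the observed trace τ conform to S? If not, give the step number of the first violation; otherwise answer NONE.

@1 ?Bool  match  now at !Unit.μZ.…
@2 !Unit  match  now at μZ.…
@3 !Str  match  now at &{more: &{more: !Str.end, ok: ?Int.μZ.…, retry: ?Str.μZ.…}, stop: &{data: ?Unit.μZ.…, done: !Unit.μZ.…, ok: ?Int.μZ.…}, ok: &{more: &{ok: μZ.…, err: end, ack: μZ.…}, data: !Unit.μZ.…}}
@4 & stop  match  now at &{data: ?Unit.μZ.…, done: !Unit.μZ.…, ok: ?Int.μZ.…}
@5 & data  match  now at ?Unit.μZ.…
@6 got ?Str, protocol expects ?Unit  ✗

6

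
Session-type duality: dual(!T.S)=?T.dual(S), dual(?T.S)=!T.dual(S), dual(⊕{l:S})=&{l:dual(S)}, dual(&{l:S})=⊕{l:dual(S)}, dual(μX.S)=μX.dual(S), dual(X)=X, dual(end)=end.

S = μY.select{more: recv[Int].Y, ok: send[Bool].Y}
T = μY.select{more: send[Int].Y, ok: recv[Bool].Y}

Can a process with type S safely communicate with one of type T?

μY | μY  ✓ (μ self-dual)
  select{more,ok} | select{more,ok}  ✗ choice polarity not flipped — not dual

NO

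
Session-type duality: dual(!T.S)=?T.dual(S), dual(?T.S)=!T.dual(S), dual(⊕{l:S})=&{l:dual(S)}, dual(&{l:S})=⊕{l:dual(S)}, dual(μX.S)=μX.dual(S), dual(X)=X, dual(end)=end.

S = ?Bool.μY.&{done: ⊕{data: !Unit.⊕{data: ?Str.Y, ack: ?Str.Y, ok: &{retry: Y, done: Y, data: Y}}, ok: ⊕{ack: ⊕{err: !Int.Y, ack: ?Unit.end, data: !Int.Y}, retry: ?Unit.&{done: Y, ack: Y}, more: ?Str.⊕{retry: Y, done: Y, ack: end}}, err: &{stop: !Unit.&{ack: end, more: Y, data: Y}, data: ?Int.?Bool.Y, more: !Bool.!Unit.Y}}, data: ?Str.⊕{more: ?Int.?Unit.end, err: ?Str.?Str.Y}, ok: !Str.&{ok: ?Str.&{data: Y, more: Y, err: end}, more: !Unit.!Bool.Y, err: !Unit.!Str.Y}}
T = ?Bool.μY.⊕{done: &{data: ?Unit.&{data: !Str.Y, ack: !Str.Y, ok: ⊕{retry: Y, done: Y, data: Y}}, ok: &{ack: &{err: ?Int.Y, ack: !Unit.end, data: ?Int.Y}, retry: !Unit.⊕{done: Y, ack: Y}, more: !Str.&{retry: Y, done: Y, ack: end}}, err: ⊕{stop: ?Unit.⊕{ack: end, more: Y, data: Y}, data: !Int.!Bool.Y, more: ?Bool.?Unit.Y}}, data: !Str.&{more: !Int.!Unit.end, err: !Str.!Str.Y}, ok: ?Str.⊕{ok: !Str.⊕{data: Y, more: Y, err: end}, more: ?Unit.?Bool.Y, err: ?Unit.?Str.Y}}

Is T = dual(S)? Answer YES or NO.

?Bool vs ?Bool  ✗ same direction on both sides — not dual

NO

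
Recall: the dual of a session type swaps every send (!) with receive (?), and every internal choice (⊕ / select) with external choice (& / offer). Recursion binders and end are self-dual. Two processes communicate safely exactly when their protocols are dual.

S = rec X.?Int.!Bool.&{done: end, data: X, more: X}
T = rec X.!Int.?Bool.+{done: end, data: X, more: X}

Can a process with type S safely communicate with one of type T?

rec X ‖ rec X  match (μ self-dual)
  ?Int ‖ !Int  match
    !Bool ‖ ?Bool  match
      &{done,data,more} ‖ +{done,data,more}  match label sets agree
        [done]
          end ‖ end  match
        [data]
          X ‖ X  match
        [more]
          X ‖ X  match

YES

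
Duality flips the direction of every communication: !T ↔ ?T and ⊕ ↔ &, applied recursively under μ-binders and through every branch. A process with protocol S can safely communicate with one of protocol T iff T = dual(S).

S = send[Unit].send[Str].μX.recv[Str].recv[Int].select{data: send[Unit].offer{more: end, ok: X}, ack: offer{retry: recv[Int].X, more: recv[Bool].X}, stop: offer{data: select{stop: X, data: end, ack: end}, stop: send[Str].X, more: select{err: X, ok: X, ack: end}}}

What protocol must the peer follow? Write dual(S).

send[Unit] ↦ recv[Unit]
  send[Str] ↦ recv[Str]
    μX ↦ μX  (binder kept)
      recv[Str] ↦ send[Str]
        recv[Int] ↦ send[Int]
          select{data,ack,stop} ↦ offer{data,ack,stop}  (internal→external)
            • data:
              send[Unit] ↦ recv[Unit]
                offer{more,ok} ↦ select{more,ok}  (&→⊕)
                  • more:
                    end self-dual
                  • ok:
                    X self-dual
            • ack:
              offer{retry,more} ↦ select{retry,more}  (&→⊕)
                • retry:
                  recv[Int] ↦ send[Int]
                    X self-dual
                • more:
                  recv[Bool] ↦ send[Bool]
                    X self-dual
            • stop:
              offer{data,stop,more} ↦ select{data,stop,more}  (&→⊕)
                • data:
                  select{stop,data,ack} ↦ offer{stop,data,ack}  (internal→external)
                    • stop:
                      X self-dual
                    • data:
                      end self-dual
                    • ack:
                      end self-dual
                • stop:
                  send[Str] ↦ recv[Str]
                    X self-dual
                • more:
                  select{err,ok,ack} ↦ offer{err,ok,ack}  (internal→external)
                    • err:
                      X self-dual
                    • ok:
                      X self-dual
                    • ack:
                      end self-dual

recv[Unit].recv[Str].μX.send[Str].send[Int].offer{data: recv[Unit].select{more: end, ok: X}, ack: select{retry: send[Int].X, more: send[Bool].X}, stop: select{data: offer{stop: X, data: end, ack: end}, stop: recv[Str].X, more: offer{err: X, ok: X, ack: end}}}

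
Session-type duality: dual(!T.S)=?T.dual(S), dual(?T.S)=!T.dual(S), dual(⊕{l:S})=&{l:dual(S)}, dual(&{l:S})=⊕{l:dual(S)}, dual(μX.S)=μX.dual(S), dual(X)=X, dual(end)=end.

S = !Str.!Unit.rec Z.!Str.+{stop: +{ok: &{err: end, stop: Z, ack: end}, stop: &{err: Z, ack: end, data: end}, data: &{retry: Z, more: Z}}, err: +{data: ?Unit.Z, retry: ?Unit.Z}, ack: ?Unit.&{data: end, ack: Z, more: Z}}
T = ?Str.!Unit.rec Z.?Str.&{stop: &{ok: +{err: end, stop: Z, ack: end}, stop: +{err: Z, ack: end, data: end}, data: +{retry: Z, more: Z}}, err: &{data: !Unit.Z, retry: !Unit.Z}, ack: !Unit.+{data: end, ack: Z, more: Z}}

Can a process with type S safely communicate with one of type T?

!Str | ?Str  ok
  !Unit | !Unit  ✗ same direction on both sides — not dual

NO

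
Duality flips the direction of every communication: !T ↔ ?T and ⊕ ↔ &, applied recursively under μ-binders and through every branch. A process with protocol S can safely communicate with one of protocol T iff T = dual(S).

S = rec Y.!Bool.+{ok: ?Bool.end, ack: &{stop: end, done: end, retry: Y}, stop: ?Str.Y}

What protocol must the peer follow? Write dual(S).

rec Y.?Bool.&{ok: !Bool.end, ack: +{stop: end, done: end, retry: Y}, stop: !Str.Y}

rec Y → rec Y  (μ self-dual)
  !Bool → ?Bool
    +{ok,ack,stop} → &{ok,ack,stop}  (select→offer)
      • ok:
        ?Bool → !Bool
          end self-dual
      • ack:
        &{stop,done,retry} → +{stop,done,retry}  (external→internal)
          • stop:
            end self-dual
          • done:
            end self-dual
          • retry:
            Y self-dual
      • stop:
        ?Str → !Str
          Y self-dual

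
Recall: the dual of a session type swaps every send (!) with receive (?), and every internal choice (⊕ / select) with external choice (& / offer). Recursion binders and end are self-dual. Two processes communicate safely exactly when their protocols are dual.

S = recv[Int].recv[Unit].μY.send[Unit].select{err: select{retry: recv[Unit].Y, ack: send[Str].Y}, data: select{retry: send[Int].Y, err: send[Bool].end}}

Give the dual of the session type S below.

recv[Int] → send[Int]
  recv[Unit] → send[Unit]
    μY → μY  (μ self-dual)
      send[Unit] → recv[Unit]
        select{err,data} → offer{err,data}  (select→offer)
          case err:
            select{retry,ack} → offer{retry,ack}  (select→offer)
              case retry:
                recv[Unit] → send[Unit]
                  Y ↦ Y
              case ack:
                send[Str] → recv[Str]
                  Y ↦ Y
          case data:
            select{retry,err} → offer{retry,err}  (select→offer)
              case retry:
                send[Int] → recv[Int]
                  Y ↦ Y
              case err:
                send[Bool] → recv[Bool]
                  end ↦ end

send[Int].send[Unit].μY.recv[Unit].offer{err: offer{retry: send[Unit].Y, ack: recv[Str].Y}, data: offer{retry: recv[Int].Y, err: recv[Bool].end}}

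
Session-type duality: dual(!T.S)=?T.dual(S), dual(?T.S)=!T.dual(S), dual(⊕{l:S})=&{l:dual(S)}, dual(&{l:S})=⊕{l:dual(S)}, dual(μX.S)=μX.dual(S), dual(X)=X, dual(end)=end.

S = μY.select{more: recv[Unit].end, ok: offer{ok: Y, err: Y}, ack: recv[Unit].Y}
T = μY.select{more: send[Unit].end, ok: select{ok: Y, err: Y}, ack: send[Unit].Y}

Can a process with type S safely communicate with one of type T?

NO

μY | μY  match (rec unchanged)
  select{more,ok,ack} | select{more,ok,ack}  ✗ choice polarity not flipped — not dual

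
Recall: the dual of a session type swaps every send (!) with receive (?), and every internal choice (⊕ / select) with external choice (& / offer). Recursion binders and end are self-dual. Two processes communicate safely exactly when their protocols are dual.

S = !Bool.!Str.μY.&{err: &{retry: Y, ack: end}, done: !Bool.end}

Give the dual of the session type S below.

!Bool ↦ ?Bool
  !Str ↦ ?Str
    μY ↦ μY  (binder kept)
      &{err,done} ↦ ⊕{err,done}  (external→internal)
        case err:
          &{retry,ack} ↦ ⊕{retry,ack}  (external→internal)
            case retry:
              dual(Y) = Y
            case ack:
              dual(end) = end
        case done:
          !Bool ↦ ?Bool
            dual(end) = end

?Bool.?Str.μY.⊕{err: ⊕{retry: Y, ack: end}, done: ?Bool.end}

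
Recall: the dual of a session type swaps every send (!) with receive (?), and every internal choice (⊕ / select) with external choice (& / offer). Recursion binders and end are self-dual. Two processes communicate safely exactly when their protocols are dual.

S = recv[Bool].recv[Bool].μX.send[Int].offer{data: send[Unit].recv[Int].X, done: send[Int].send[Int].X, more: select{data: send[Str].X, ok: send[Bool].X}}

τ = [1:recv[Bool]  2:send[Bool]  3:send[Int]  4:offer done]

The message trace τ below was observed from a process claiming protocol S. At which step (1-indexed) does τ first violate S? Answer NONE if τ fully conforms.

@1 recv[Bool]  match  cont: recv[Bool].μX.…
@2 got send[Bool], protocol expects recv[Bool]  ✗

2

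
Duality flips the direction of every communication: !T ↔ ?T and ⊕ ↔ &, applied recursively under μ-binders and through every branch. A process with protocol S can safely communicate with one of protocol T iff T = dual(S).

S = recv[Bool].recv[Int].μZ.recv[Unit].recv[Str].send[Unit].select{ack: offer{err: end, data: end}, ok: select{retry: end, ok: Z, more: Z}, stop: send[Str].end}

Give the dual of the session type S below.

recv[Bool] → send[Bool]
  recv[Int] → send[Int]
    μZ → μZ  (rec unchanged)
      recv[Unit] → send[Unit]
        recv[Str] → send[Str]
          send[Unit] → recv[Unit]
            select{ack,ok,stop} → offer{ack,ok,stop}  (internal→external)
              [ack]
                offer{err,data} → select{err,data}  (external→internal)
                  [err]
                    dual(end) = end
                  [data]
                    dual(end) = end
              [ok]
                select{retry,ok,more} → offer{retry,ok,more}  (internal→external)
                  [retry]
                    dual(end) = end
                  [ok]
                    dual(Z) = Z
                  [more]
                    dual(Z) = Z
              [stop]
                send[Str] → recv[Str]
                  dual(end) = end

send[Bool].send[Int].μZ.send[Unit].send[Str].recv[Unit].offer{ack: select{err: end, data: end}, ok: offer{retry: end, ok: Z, more: Z}, stop: recv[Str].end}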